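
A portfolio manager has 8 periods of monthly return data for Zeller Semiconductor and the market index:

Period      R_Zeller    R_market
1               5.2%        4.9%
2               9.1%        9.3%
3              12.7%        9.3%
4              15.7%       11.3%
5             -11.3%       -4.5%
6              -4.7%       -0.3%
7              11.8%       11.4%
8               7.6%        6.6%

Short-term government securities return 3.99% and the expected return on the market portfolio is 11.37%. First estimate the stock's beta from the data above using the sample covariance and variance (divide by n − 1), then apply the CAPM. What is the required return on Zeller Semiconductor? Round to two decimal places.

15.71%

Mean R_i = (5.2 + 9.1 + 12.7 + 15.7 − 11.3 − 4.7 + 11.8 + 7.6) / 8 = 5.7625%
Mean R_m = (4.9 + 9.3 + 9.3 + 11.3 − 4.5 − 0.3 + 11.4 + 6.6) / 8 = 6.0000%
Σ(R_i − R̄_i)(R_m − R̄_m) = 365.9700  ⇒  Cov = 365.9700 / 7 = 52.2814
Σ(R_m − R̄_m)² = 230.5400  ⇒  Var(R_m) = 230.5400 / 7 = 32.9343
β = Cov / Var(R_m) = 52.2814 / 32.9343 = 1.5874
MRP = 11.37% − 3.99% = 7.38%
E(R) = R_f + β × MRP = 3.99% + 1.5874 × 7.38% = 15.71%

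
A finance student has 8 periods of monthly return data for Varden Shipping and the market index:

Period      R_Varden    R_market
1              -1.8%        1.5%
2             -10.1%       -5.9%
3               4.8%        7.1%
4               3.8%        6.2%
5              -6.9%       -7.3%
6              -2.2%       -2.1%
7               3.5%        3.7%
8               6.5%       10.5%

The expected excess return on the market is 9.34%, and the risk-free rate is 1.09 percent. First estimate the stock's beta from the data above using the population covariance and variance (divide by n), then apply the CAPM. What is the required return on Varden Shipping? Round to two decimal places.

Mean R_i = (-1.8 − 10.1 + 4.8 + 3.8 − 6.9 − 2.2 + 3.5 + 6.5) / 8 = -0.3000%
Mean R_m = (1.5 − 5.9 + 7.1 + 6.2 − 7.3 − 2.1 + 3.7 + 10.5) / 8 = 1.7125%
Σ(R_i − R̄_i)(R_m − R̄_m) = 254.8300  ⇒  Cov = 254.8300 / 8 = 31.8538
Σ(R_m − R̄_m)² = 284.0888  ⇒  Var(R_m) = 284.0888 / 8 = 35.5111
β = Cov / Var(R_m) = 31.8538 / 35.5111 = 0.8970
E(R) = R_f + β × MRP = 1.09% + 0.8970 × 9.34% = 9.47%

9.47%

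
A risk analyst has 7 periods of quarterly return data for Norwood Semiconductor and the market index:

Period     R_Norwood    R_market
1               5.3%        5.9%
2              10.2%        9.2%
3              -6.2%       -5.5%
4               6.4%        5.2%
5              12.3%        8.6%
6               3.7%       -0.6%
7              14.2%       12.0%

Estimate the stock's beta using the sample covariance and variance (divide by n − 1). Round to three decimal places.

1.073

Mean R_i = (5.3 + 10.2 − 6.2 + 6.4 + 12.3 + 3.7 + 14.2) / 7 = 6.5571%
Mean R_m = (5.9 + 9.2 − 5.5 + 5.2 + 8.6 − 0.6 + 12.0) / 7 = 4.9714%
Σ(R_i − R̄_i)(R_m − R̄_m) = 238.2614  ⇒  Cov = 238.2614 / 6 = 39.7102
Σ(R_m − R̄_m)² = 222.0543  ⇒  Var(R_m) = 222.0543 / 6 = 37.0091
β = Cov / Var(R_m) = 39.7102 / 37.0091 = 1.0730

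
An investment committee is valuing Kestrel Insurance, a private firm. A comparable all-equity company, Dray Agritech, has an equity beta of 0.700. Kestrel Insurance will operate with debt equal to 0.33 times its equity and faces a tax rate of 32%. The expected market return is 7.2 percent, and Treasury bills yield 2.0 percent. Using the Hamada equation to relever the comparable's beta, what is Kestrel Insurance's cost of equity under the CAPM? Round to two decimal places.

β_L = β_U × [1 + (1 − t)(D/E)] = 0.700 × [1 + (1 − 0.32) × 0.33]
    = 0.700 × [1 + 0.68 × 0.33] = 0.700 × 1.2244 = 0.8571
MRP = 7.2% − 2.0% = 5.20%
E(R) = R_f + β_L × MRP = 2.0% + 0.8571 × 5.2% = 6.46%

6.46%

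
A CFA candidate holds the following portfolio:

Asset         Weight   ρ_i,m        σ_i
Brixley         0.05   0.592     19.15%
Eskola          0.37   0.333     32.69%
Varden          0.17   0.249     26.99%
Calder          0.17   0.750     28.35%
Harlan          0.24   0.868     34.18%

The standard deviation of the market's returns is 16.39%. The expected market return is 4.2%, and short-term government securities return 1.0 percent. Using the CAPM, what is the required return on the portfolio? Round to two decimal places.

β_Brixley = 0.592 × 19.15% / 16.39% = 0.6917
β_Eskola = 0.333 × 32.69% / 16.39% = 0.6642
β_Varden = 0.249 × 26.99% / 16.39% = 0.4100
β_Calder = 0.750 × 28.35% / 16.39% = 1.2973
β_Harlan = 0.868 × 34.18% / 16.39% = 1.8101
β_P = Σ w_i β_i = 0.05×0.6917 + 0.37×0.6642 + 0.17×0.4100 + 0.17×1.2973 + 0.24×1.8101 = 1.0050
MRP = 4.2% − 1.0% = 3.20%
E(R_P) = R_f + β_P × MRP = 1.0% + 1.0050 × 3.2% = 4.22%

4.22%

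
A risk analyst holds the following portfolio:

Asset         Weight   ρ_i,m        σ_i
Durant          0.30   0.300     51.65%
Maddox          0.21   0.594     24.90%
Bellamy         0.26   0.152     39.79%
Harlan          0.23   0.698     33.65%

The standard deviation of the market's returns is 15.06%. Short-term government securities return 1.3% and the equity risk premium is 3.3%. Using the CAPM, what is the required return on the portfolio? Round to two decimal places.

4.53%

β_Durant = 0.300 × 51.65% / 15.06% = 1.0289
β_Maddox = 0.594 × 24.90% / 15.06% = 0.9821
β_Bellamy = 0.152 × 39.79% / 15.06% = 0.4016
β_Harlan = 0.698 × 33.65% / 15.06% = 1.5596
β_P = Σ w_i β_i = 0.30×1.0289 + 0.21×0.9821 + 0.26×0.4016 + 0.23×1.5596 = 0.9780
E(R_P) = R_f + β_P × MRP = 1.3% + 0.9780 × 3.3% = 4.53%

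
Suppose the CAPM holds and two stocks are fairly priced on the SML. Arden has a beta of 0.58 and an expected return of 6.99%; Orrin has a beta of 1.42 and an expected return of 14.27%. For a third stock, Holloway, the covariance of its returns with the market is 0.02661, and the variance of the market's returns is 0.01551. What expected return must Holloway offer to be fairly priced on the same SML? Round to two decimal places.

16.83%

MRP = (14.27% − 6.99%) / (1.42 − 0.58) = 8.6667%
R_f = 6.99% − 0.58 × 8.6667% = 1.9633%
β_Holloway = Cov / Var(R_m) = 0.02661 / 0.01551 = 1.7157
E(R_Holloway) = R_f + β × MRP = 1.9633% + 1.7157 × 8.6667% = 16.83%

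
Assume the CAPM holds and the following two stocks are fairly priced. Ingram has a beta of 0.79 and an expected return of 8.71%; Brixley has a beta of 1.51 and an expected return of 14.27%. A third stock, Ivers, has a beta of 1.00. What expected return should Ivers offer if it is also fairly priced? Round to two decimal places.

10.33%

MRP (SML slope) = (14.27% − 8.71%) / (1.51 − 0.79) = 5.56% / 0.72 = 7.7222%
R_f (intercept) = 8.71% − 0.79 × 7.7222% = 2.6095%
E(R_Ivers) = R_f + β × MRP = 2.6095% + 1.00 × 7.7222% = 10.33%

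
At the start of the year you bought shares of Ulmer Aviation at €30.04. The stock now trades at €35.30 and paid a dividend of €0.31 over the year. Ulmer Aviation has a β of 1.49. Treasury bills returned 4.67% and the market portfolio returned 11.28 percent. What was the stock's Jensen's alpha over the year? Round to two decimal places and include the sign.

+4.02%

Realised HPR = (P1 + D1 − P0) / P0 = (35.30 + 0.31 − 30.04) / 30.04 = 5.57 / 30.04 = 18.5419%
MRP = 11.28% − 4.67% = 6.61%
CAPM required = R_f + β·MRP = 4.67% + 1.49 × 6.61% = 14.5189%
α = realised − required = 18.5419% − 14.5189% = +4.02%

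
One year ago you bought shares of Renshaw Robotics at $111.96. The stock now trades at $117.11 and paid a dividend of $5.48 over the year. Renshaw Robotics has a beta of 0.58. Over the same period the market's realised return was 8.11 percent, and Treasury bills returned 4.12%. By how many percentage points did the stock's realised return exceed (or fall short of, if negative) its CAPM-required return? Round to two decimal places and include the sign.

Realised HPR = (P1 + D1 − P0) / P0 = (117.11 + 5.48 − 111.96) / 111.96 = 10.63 / 111.96 = 9.4945%
MRP = 8.11% − 4.12% = 3.99%
CAPM required = R_f + β·MRP = 4.12% + 0.58 × 3.99% = 6.4342%
α = realised − required = 9.4945% − 6.4342% = +3.06%

+3.06%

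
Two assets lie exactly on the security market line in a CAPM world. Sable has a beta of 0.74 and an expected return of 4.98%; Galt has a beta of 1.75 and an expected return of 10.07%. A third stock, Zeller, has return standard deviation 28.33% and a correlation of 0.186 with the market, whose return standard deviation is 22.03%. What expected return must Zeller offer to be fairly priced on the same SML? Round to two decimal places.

MRP = (10.07% − 4.98%) / (1.75 − 0.74) = 5.0396%
R_f = 4.98% − 0.74 × 5.0396% = 1.2507%
β_Zeller = ρ·σ_i/σ_m = 0.186 × 28.33 / 22.03 = 0.2392
E(R_Zeller) = R_f + β × MRP = 1.2507% + 0.2392 × 5.0396% = 2.46%

2.46%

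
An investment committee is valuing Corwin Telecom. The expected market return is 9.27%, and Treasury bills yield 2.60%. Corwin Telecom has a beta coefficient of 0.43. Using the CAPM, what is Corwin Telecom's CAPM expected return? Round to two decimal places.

5.47%

Market risk premium = E(R_m) − R_f = 9.27% − 2.60% = 6.67%
E(R) = R_f + β × MRP = 2.60% + 0.43 × 6.67% = 5.47%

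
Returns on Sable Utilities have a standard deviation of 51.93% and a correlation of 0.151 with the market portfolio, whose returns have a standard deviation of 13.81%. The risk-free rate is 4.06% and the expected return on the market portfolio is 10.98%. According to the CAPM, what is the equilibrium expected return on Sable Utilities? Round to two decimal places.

β = ρ × σ_i / σ_m = 0.151 × 51.93% / 13.81% = 0.5678
MRP = 10.98% − 4.06% = 6.92%
E(R) = 4.06% + 0.5678 × 6.92% = 7.99%

7.99%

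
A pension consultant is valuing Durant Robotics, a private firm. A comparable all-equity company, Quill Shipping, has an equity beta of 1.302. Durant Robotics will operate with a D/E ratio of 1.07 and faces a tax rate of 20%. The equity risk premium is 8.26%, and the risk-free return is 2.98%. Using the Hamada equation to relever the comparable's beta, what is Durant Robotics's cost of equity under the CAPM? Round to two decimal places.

22.94%

β_L = β_U × [1 + (1 − t)(D/E)] = 1.302 × [1 + (1 − 0.20) × 1.07]
    = 1.302 × [1 + 0.80 × 1.07] = 1.302 × 1.8560 = 2.4165
E(R) = R_f + β_L × MRP = 2.98% + 2.4165 × 8.26% = 22.94%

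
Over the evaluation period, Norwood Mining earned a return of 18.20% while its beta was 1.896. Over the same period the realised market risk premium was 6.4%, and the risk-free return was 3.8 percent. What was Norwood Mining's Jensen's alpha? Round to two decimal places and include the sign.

+2.27%

CAPM benchmark = R_f + β(R_m − R_f) = 3.8% + 1.896 × 6.4% = 15.9344%
α = actual − benchmark = 18.20% − 15.9344% = +2.27%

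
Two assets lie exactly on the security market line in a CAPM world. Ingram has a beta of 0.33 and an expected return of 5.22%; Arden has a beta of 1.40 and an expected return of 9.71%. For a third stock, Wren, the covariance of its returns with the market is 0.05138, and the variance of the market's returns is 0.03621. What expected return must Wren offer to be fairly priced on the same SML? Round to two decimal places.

MRP = (9.71% − 5.22%) / (1.40 − 0.33) = 4.1963%
R_f = 5.22% − 0.33 × 4.1963% = 3.8352%
β_Wren = Cov / Var(R_m) = 0.05138 / 0.03621 = 1.4189
E(R_Wren) = R_f + β × MRP = 3.8352% + 1.4189 × 4.1963% = 9.79%

9.79%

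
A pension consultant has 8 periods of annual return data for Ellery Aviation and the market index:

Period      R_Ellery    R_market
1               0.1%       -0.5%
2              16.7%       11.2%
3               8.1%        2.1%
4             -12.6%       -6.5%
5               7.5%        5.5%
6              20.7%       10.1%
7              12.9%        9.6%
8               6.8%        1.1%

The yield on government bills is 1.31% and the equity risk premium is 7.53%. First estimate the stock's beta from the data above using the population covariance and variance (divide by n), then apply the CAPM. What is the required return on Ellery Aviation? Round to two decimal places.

13.30%

Mean R_i = (0.1 + 16.7 + 8.1 − 12.6 + 7.5 + 20.7 + 12.9 + 6.8) / 8 = 7.5250%
Mean R_m = (-0.5 + 11.2 + 2.1 − 6.5 + 5.5 + 10.1 + 9.6 + 1.1) / 8 = 4.0750%
Σ(R_i − R̄_i)(R_m − R̄_m) = 422.2250  ⇒  Cov = 422.2250 / 8 = 52.7781
Σ(R_m − R̄_m)² = 265.1350  ⇒  Var(R_m) = 265.1350 / 8 = 33.1419
β = Cov / Var(R_m) = 52.7781 / 33.1419 = 1.5925
E(R) = R_f + β × MRP = 1.31% + 1.5925 × 7.53% = 13.30%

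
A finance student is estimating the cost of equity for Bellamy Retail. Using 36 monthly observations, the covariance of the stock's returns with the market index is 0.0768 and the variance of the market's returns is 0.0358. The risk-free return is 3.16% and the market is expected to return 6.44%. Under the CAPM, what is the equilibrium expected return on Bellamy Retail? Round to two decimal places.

10.20%

β = Cov(R_i, R_m) / Var(R_m) = 0.0768 / 0.0358 = 2.1453
MRP = 6.44% − 3.16% = 3.28%
E(R) = R_f + β × MRP = 3.16% + 2.1453 × 3.28% = 10.20%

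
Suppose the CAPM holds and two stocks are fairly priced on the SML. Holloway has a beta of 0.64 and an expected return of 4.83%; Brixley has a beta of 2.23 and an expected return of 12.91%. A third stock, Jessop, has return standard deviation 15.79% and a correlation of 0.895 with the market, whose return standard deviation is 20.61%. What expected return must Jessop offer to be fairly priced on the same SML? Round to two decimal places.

MRP = (12.91% − 4.83%) / (2.23 − 0.64) = 5.0818%
R_f = 4.83% − 0.64 × 5.0818% = 1.5776%
β_Jessop = ρ·σ_i/σ_m = 0.895 × 15.79 / 20.61 = 0.6857
E(R_Jessop) = R_f + β × MRP = 1.5776% + 0.6857 × 5.0818% = 5.06%

5.06%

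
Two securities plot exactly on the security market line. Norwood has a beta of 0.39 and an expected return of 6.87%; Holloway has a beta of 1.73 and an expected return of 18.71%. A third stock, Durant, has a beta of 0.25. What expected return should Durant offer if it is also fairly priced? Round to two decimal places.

MRP (SML slope) = (18.71% − 6.87%) / (1.73 − 0.39) = 11.84% / 1.34 = 8.8358%
R_f (intercept) = 6.87% − 0.39 × 8.8358% = 3.4240%
E(R_Durant) = R_f + β × MRP = 3.4240% + 0.25 × 8.8358% = 5.63%

5.63%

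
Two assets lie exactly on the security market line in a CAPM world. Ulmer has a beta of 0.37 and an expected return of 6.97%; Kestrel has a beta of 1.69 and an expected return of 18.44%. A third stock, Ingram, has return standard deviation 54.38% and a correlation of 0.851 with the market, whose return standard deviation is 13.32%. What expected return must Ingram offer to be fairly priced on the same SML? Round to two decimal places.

MRP = (18.44% − 6.97%) / (1.69 − 0.37) = 8.6894%
R_f = 6.97% − 0.37 × 8.6894% = 3.7549%
β_Ingram = ρ·σ_i/σ_m = 0.851 × 54.38 / 13.32 = 3.4743
E(R_Ingram) = R_f + β × MRP = 3.7549% + 3.4743 × 8.6894% = 33.94%

33.94%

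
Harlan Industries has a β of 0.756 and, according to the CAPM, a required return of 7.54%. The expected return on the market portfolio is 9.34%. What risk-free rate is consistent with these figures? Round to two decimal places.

E(R) = R_f + β(E(R_m) − R_f) = R_f(1 − β) + β·E(R_m)
7.54% = R_f × (1 − 0.756) + 0.756 × 9.34%
7.54% = R_f × 0.244 + 7.06104%
R_f = (7.54% − 7.06104%) / 0.244 = 1.96%

1.96%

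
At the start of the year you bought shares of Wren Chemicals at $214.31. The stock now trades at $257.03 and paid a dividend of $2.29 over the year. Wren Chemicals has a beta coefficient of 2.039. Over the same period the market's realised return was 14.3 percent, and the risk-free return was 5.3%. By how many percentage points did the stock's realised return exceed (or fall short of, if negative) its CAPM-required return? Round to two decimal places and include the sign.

-2.65%

Realised HPR = (P1 + D1 − P0) / P0 = (257.03 + 2.29 − 214.31) / 214.31 = 45.01 / 214.31 = 21.0023%
MRP = 14.3% − 5.3% = 9.00%
CAPM required = R_f + β·MRP = 5.3% + 2.039 × 9.0% = 23.6510%
α = realised − required = 21.0023% − 23.6510% = -2.65%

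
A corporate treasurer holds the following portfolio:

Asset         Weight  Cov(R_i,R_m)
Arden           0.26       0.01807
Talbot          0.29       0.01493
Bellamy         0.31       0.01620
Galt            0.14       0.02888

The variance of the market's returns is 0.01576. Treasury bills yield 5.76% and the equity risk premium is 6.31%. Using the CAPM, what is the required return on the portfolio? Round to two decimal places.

13.00%

β_Arden = 0.01807 / 0.01576 = 1.1466
β_Talbot = 0.01493 / 0.01576 = 0.9473
β_Bellamy = 0.01620 / 0.01576 = 1.0279
β_Galt = 0.02888 / 0.01576 = 1.8325
β_P = Σ w_i β_i = 0.26×1.1466 + 0.29×0.9473 + 0.31×1.0279 + 0.14×1.8325 = 1.1480
E(R_P) = R_f + β_P × MRP = 5.76% + 1.1480 × 6.31% = 13.00%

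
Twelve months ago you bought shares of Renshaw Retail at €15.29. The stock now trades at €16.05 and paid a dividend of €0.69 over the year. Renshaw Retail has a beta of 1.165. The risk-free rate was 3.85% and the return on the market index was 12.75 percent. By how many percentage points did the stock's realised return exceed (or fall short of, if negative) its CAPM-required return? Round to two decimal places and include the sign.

Realised HPR = (P1 + D1 − P0) / P0 = (16.05 + 0.69 − 15.29) / 15.29 = 1.45 / 15.29 = 9.4833%
MRP = 12.75% − 3.85% = 8.90%
CAPM required = R_f + β·MRP = 3.85% + 1.165 × 8.90% = 14.21850%
α = realised − required = 9.4833% − 14.21850% = -4.74%

-4.74%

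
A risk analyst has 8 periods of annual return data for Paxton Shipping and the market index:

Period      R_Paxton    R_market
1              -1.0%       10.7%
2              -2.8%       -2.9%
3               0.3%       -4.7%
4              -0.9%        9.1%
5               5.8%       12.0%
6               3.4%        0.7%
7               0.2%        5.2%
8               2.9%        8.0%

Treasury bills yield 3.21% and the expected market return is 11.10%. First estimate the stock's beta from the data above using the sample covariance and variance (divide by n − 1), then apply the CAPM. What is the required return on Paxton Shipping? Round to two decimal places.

Mean R_i = (-1.0 − 2.8 + 0.3 − 0.9 + 5.8 + 3.4 + 0.2 + 2.9) / 8 = 0.9875%
Mean R_m = (10.7 − 2.9 − 4.7 + 9.1 + 12.0 + 0.7 + 5.2 + 8.0) / 8 = 4.7625%
Σ(R_i − R̄_i)(R_m − R̄_m) = 46.4163  ⇒  Cov = 46.4163 / 7 = 6.6309
Σ(R_m − R̄_m)² = 281.8788  ⇒  Var(R_m) = 281.8788 / 7 = 40.2684
β = Cov / Var(R_m) = 6.6309 / 40.2684 = 0.1647
MRP = 11.10% − 3.21% = 7.89%
E(R) = R_f + β × MRP = 3.21% + 0.1647 × 7.89% = 4.51%

4.51%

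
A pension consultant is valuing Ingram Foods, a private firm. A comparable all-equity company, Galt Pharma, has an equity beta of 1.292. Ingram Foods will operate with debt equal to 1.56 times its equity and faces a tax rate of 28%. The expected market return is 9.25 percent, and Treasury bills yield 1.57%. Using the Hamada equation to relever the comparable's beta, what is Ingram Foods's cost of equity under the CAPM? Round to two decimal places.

β_L = β_U × [1 + (1 − t)(D/E)] = 1.292 × [1 + (1 − 0.28) × 1.56]
    = 1.292 × [1 + 0.72 × 1.56] = 1.292 × 2.1232 = 2.7432
MRP = 9.25% − 1.57% = 7.68%
E(R) = R_f + β_L × MRP = 1.57% + 2.7432 × 7.68% = 22.64%

22.64%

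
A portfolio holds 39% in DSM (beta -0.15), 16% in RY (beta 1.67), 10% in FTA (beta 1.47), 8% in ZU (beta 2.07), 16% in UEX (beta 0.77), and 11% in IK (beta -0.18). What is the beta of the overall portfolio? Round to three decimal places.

0.625

β_P = Σ w_i β_i = 0.39×-0.15 + 0.16×1.67 + 0.10×1.47 + 0.08×2.07 + 0.16×0.77 + 0.11×-0.18 = 0.6247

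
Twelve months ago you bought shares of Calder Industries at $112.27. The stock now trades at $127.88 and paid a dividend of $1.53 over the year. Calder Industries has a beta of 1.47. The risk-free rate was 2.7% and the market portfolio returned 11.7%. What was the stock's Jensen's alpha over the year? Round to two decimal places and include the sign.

-0.66%

Realised HPR = (P1 + D1 − P0) / P0 = (127.88 + 1.53 − 112.27) / 112.27 = 17.14 / 112.27 = 15.2668%
MRP = 11.7% − 2.7% = 9.00%
CAPM required = R_f + β·MRP = 2.7% + 1.47 × 9.0% = 15.9300%
α = realised − required = 15.2668% − 15.9300% = -0.66%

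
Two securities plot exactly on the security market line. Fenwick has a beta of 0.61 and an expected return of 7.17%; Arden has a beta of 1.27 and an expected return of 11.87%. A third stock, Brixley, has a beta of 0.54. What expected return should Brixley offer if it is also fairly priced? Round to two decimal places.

MRP (SML slope) = (11.87% − 7.17%) / (1.27 − 0.61) = 4.70% / 0.66 = 7.1212%
R_f (intercept) = 7.17% − 0.61 × 7.1212% = 2.8261%
E(R_Brixley) = R_f + β × MRP = 2.8261% + 0.54 × 7.1212% = 6.67%

6.67%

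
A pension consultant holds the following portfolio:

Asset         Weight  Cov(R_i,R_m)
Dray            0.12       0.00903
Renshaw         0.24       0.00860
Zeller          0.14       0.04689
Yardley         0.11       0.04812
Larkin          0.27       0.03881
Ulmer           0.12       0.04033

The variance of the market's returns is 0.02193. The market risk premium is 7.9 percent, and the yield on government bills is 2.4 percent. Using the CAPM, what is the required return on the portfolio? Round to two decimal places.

β_Dray = 0.00903 / 0.02193 = 0.4118
β_Renshaw = 0.00860 / 0.02193 = 0.3922
β_Zeller = 0.04689 / 0.02193 = 2.1382
β_Yardley = 0.04812 / 0.02193 = 2.1943
β_Larkin = 0.03881 / 0.02193 = 1.7697
β_Ulmer = 0.04033 / 0.02193 = 1.8390
β_P = Σ w_i β_i = 0.12×0.4118 + 0.24×0.3922 + 0.14×2.1382 + 0.11×2.1943 + 0.27×1.7697 + 0.12×1.8390 = 1.3828
E(R_P) = R_f + β_P × MRP = 2.4% + 1.3828 × 7.9% = 13.32%

13.32%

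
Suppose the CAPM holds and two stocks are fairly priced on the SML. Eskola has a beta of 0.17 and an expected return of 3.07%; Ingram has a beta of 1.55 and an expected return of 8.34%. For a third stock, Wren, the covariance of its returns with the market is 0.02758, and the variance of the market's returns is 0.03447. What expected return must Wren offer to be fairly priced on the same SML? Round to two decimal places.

MRP = (8.34% − 3.07%) / (1.55 − 0.17) = 3.8188%
R_f = 3.07% − 0.17 × 3.8188% = 2.4208%
β_Wren = Cov / Var(R_m) = 0.02758 / 0.03447 = 0.8001
E(R_Wren) = R_f + β × MRP = 2.4208% + 0.8001 × 3.8188% = 5.48%

5.48%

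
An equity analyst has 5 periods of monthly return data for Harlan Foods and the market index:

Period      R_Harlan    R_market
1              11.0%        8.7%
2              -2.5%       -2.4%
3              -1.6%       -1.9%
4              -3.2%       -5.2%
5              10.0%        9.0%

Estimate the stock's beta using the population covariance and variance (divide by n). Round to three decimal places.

Mean R_i = (11.0 − 2.5 − 1.6 − 3.2 + 10.0) / 5 = 2.7400%
Mean R_m = (8.7 − 2.4 − 1.9 − 5.2 + 9.0) / 5 = 1.6400%
Σ(R_i − R̄_i)(R_m − R̄_m) = 188.9120  ⇒  Cov = 188.9120 / 5 = 37.7824
Σ(R_m − R̄_m)² = 179.6520  ⇒  Var(R_m) = 179.6520 / 5 = 35.9304
β = Cov / Var(R_m) = 37.7824 / 35.9304 = 1.0515

1.052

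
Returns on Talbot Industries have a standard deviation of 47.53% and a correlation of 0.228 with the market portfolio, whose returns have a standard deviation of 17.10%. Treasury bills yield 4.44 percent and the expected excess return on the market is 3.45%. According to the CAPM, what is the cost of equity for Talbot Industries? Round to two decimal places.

β = ρ × σ_i / σ_m = 0.228 × 47.53% / 17.10% = 0.6337
E(R) = 4.44% + 0.6337 × 3.45% = 6.63%

6.63%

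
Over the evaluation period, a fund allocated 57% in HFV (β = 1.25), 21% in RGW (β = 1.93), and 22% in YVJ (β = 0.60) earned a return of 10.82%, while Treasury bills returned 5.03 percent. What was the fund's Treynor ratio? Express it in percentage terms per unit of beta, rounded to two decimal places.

β_P = 0.57×1.25 + 0.21×1.93 + 0.22×0.60 = 1.2498
Treynor = (R_P − R_f) / β_P = (10.82% − 5.03%) / 1.2498 = 5.79% / 1.2498 = 4.63%

4.63%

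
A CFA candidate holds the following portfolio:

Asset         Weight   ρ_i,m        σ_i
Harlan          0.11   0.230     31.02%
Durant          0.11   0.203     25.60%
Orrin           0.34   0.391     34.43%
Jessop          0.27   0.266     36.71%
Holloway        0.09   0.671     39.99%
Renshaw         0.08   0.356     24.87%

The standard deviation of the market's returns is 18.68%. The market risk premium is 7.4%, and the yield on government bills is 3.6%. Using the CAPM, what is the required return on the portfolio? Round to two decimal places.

8.23%

β_Harlan = 0.230 × 31.02% / 18.68% = 0.3819
β_Durant = 0.203 × 25.60% / 18.68% = 0.2782
β_Orrin = 0.391 × 34.43% / 18.68% = 0.7207
β_Jessop = 0.266 × 36.71% / 18.68% = 0.5227
β_Holloway = 0.671 × 39.99% / 18.68% = 1.4365
β_Renshaw = 0.356 × 24.87% / 18.68% = 0.4740
β_P = Σ w_i β_i = 0.11×0.3819 + 0.11×0.2782 + 0.34×0.7207 + 0.27×0.5227 + 0.09×1.4365 + 0.08×0.4740 = 0.6260
E(R_P) = R_f + β_P × MRP = 3.6% + 0.6260 × 7.4% = 8.23%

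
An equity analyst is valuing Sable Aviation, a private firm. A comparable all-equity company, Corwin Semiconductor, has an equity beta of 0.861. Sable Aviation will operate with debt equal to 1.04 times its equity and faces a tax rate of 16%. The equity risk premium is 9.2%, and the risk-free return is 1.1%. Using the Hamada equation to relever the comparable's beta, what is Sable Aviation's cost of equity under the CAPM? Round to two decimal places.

15.94%

β_L = β_U × [1 + (1 − t)(D/E)] = 0.861 × [1 + (1 − 0.16) × 1.04]
    = 0.861 × [1 + 0.84 × 1.04] = 0.861 × 1.8736 = 1.6132
E(R) = R_f + β_L × MRP = 1.1% + 1.6132 × 9.2% = 15.94%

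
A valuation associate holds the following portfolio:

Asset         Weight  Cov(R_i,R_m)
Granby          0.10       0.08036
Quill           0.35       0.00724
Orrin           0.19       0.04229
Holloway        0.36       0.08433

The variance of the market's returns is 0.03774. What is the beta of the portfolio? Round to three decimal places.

β_Granby = 0.08036 / 0.03774 = 2.1293
β_Quill = 0.00724 / 0.03774 = 0.1918
β_Orrin = 0.04229 / 0.03774 = 1.1206
β_Holloway = 0.08433 / 0.03774 = 2.2345
β_P = Σ w_i β_i = 0.10×2.1293 + 0.35×0.1918 + 0.19×1.1206 + 0.36×2.2345 = 1.2974

1.297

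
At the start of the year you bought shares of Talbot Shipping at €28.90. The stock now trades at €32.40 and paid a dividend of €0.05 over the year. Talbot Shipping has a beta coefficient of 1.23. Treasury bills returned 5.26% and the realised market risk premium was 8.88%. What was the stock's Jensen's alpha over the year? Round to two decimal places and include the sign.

-3.90%

Realised HPR = (P1 + D1 − P0) / P0 = (32.40 + 0.05 − 28.90) / 28.90 = 3.55 / 28.90 = 12.2837%
CAPM required = R_f + β·MRP = 5.26% + 1.23 × 8.88% = 16.1824%
α = realised − required = 12.2837% − 16.1824% = -3.90%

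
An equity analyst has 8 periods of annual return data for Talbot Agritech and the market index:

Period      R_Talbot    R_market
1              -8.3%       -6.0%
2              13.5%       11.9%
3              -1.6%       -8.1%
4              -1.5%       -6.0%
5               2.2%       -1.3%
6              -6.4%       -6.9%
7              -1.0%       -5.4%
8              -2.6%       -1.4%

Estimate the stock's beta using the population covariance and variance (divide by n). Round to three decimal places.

0.911

Mean R_i = (-8.3 + 13.5 − 1.6 − 1.5 + 2.2 − 6.4 − 1.0 − 2.6) / 8 = -0.7125%
Mean R_m = (-6.0 + 11.9 − 8.1 − 6.0 − 1.3 − 6.9 − 5.4 − 1.4) / 8 = -2.9000%
Σ(R_i − R̄_i)(R_m − R̄_m) = 266.2200  ⇒  Cov = 266.2200 / 8 = 33.2775
Σ(R_m − R̄_m)² = 292.3600  ⇒  Var(R_m) = 292.3600 / 8 = 36.5450
β = Cov / Var(R_m) = 33.2775 / 36.5450 = 0.9106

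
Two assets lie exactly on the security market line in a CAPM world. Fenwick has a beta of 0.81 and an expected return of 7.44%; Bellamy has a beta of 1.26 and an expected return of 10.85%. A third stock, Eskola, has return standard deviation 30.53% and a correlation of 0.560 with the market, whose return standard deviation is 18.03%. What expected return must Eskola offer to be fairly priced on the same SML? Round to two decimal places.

8.49%

MRP = (10.85% − 7.44%) / (1.26 − 0.81) = 7.5778%
R_f = 7.44% − 0.81 × 7.5778% = 1.3020%
β_Eskola = ρ·σ_i/σ_m = 0.560 × 30.53 / 18.03 = 0.9482
E(R_Eskola) = R_f + β × MRP = 1.3020% + 0.9482 × 7.5778% = 8.49%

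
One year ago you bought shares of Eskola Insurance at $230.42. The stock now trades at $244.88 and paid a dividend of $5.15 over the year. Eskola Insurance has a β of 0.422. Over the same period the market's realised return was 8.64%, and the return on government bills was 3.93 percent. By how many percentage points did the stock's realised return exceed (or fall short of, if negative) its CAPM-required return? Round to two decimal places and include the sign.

Realised HPR = (P1 + D1 − P0) / P0 = (244.88 + 5.15 − 230.42) / 230.42 = 19.61 / 230.42 = 8.5105%
MRP = 8.64% − 3.93% = 4.71%
CAPM required = R_f + β·MRP = 3.93% + 0.422 × 4.71% = 5.91762%
α = realised − required = 8.5105% − 5.91762% = +2.59%

+2.59%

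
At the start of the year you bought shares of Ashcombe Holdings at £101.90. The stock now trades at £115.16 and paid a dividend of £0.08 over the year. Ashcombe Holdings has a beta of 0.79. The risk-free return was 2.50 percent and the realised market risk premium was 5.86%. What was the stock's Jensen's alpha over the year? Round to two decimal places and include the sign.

+5.96%

Realised HPR = (P1 + D1 − P0) / P0 = (115.16 + 0.08 − 101.90) / 101.90 = 13.34 / 101.90 = 13.0913%
CAPM required = R_f + β·MRP = 2.50% + 0.79 × 5.86% = 7.1294%
α = realised − required = 13.0913% − 7.1294% = +5.96%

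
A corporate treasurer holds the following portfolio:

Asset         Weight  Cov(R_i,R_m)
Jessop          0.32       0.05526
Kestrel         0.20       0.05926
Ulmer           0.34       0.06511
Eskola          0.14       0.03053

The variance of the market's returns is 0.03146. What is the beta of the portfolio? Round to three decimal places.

β_Jessop = 0.05526 / 0.03146 = 1.7565
β_Kestrel = 0.05926 / 0.03146 = 1.8837
β_Ulmer = 0.06511 / 0.03146 = 2.0696
β_Eskola = 0.03053 / 0.03146 = 0.9704
β_P = Σ w_i β_i = 0.32×1.7565 + 0.20×1.8837 + 0.34×2.0696 + 0.14×0.9704 = 1.7783

1.778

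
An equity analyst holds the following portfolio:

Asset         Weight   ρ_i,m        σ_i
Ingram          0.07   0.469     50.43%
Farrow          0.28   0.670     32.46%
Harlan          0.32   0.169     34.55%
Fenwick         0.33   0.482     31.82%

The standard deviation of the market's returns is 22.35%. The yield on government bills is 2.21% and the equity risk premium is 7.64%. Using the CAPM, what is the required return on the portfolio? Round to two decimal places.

7.23%

β_Ingram = 0.469 × 50.43% / 22.35% = 1.0582
β_Farrow = 0.670 × 32.46% / 22.35% = 0.9731
β_Harlan = 0.169 × 34.55% / 22.35% = 0.2613
β_Fenwick = 0.482 × 31.82% / 22.35% = 0.6862
β_P = Σ w_i β_i = 0.07×1.0582 + 0.28×0.9731 + 0.32×0.2613 + 0.33×0.6862 = 0.6566
E(R_P) = R_f + β_P × MRP = 2.21% + 0.6566 × 7.64% = 7.23%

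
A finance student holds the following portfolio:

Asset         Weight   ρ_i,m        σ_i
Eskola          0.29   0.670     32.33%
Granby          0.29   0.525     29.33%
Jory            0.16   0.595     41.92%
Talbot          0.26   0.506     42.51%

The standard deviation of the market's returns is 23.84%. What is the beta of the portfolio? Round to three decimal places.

β_Eskola = 0.670 × 32.33% / 23.84% = 0.9086
β_Granby = 0.525 × 29.33% / 23.84% = 0.6459
β_Jory = 0.595 × 41.92% / 23.84% = 1.0462
β_Talbot = 0.506 × 42.51% / 23.84% = 0.9023
β_P = Σ w_i β_i = 0.29×0.9086 + 0.29×0.6459 + 0.16×1.0462 + 0.26×0.9023 = 0.8528

0.853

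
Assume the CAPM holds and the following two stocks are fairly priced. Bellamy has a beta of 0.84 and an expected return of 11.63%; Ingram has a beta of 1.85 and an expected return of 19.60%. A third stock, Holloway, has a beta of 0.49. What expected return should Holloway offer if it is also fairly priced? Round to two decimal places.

8.87%

MRP (SML slope) = (19.60% − 11.63%) / (1.85 − 0.84) = 7.97% / 1.01 = 7.8911%
R_f (intercept) = 11.63% − 0.84 × 7.8911% = 5.0015%
E(R_Holloway) = R_f + β × MRP = 5.0015% + 0.49 × 7.8911% = 8.87%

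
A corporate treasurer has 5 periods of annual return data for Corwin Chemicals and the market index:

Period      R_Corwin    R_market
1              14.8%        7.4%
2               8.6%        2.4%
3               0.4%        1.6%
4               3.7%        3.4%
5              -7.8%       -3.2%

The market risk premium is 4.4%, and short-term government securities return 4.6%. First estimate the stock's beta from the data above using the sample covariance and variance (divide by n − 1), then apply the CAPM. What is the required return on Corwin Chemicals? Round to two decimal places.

Mean R_i = (14.8 + 8.6 + 0.4 + 3.7 − 7.8) / 5 = 3.9400%
Mean R_m = (7.4 + 2.4 + 1.6 + 3.4 − 3.2) / 5 = 2.3200%
Σ(R_i − R̄_i)(R_m − R̄_m) = 122.6360  ⇒  Cov = 122.6360 / 4 = 30.6590
Σ(R_m − R̄_m)² = 57.9680  ⇒  Var(R_m) = 57.9680 / 4 = 14.4920
β = Cov / Var(R_m) = 30.6590 / 14.4920 = 2.1156
E(R) = R_f + β × MRP = 4.6% + 2.1156 × 4.4% = 13.91%

13.91%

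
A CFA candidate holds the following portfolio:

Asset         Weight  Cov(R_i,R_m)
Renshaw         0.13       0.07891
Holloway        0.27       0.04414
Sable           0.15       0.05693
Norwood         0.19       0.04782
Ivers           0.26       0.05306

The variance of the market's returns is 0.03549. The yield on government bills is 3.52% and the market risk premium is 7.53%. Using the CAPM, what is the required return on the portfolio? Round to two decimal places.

14.89%

β_Renshaw = 0.07891 / 0.03549 = 2.2234
β_Holloway = 0.04414 / 0.03549 = 1.2437
β_Sable = 0.05693 / 0.03549 = 1.6041
β_Norwood = 0.04782 / 0.03549 = 1.3474
β_Ivers = 0.05306 / 0.03549 = 1.4951
β_P = Σ w_i β_i = 0.13×2.2234 + 0.27×1.2437 + 0.15×1.6041 + 0.19×1.3474 + 0.26×1.4951 = 1.5102
E(R_P) = R_f + β_P × MRP = 3.52% + 1.5102 × 7.53% = 14.89%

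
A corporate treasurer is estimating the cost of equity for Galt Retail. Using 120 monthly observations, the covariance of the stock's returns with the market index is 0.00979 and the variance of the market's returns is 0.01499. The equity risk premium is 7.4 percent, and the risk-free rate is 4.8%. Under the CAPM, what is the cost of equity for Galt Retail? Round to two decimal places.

β = Cov(R_i, R_m) / Var(R_m) = 0.00979 / 0.01499 = 0.6531
E(R) = R_f + β × MRP = 4.8% + 0.6531 × 7.4% = 9.63%

9.63%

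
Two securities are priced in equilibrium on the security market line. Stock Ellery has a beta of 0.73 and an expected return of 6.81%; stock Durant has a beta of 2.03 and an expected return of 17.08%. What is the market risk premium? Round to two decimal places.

Both satisfy E(R) = R_f + β·MRP, so the slope of the SML is
MRP = (17.08% − 6.81%) / (2.03 − 0.73) = 10.27% / 1.30 = 7.9000%

7.90%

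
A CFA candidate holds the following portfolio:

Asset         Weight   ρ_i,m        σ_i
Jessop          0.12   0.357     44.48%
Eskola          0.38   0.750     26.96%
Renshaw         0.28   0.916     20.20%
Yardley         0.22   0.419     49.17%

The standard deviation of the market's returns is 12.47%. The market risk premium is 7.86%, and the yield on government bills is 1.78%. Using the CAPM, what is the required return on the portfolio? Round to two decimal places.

β_Jessop = 0.357 × 44.48% / 12.47% = 1.2734
β_Eskola = 0.750 × 26.96% / 12.47% = 1.6215
β_Renshaw = 0.916 × 20.20% / 12.47% = 1.4838
β_Yardley = 0.419 × 49.17% / 12.47% = 1.6521
β_P = Σ w_i β_i = 0.12×1.2734 + 0.38×1.6215 + 0.28×1.4838 + 0.22×1.6521 = 1.5479
E(R_P) = R_f + β_P × MRP = 1.78% + 1.5479 × 7.86% = 13.95%

13.95%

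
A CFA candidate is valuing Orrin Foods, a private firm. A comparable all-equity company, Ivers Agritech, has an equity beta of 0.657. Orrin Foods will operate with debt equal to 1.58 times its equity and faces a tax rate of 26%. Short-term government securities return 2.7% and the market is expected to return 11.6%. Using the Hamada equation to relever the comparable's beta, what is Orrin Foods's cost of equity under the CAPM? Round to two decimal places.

15.38%

β_L = β_U × [1 + (1 − t)(D/E)] = 0.657 × [1 + (1 − 0.26) × 1.58]
    = 0.657 × [1 + 0.74 × 1.58] = 0.657 × 2.1692 = 1.4252
MRP = 11.6% − 2.7% = 8.90%
E(R) = R_f + β_L × MRP = 2.7% + 1.4252 × 8.9% = 15.38%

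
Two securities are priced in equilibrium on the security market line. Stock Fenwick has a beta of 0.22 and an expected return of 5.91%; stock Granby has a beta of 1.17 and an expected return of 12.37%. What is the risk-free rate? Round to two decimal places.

4.41%

Both satisfy E(R) = R_f + β·MRP, so the slope of the SML is
MRP = (12.37% − 5.91%) / (1.17 − 0.22) = 6.46% / 0.95 = 6.8000%
R_f = E(R_Fenwick) − β_Fenwick·MRP = 5.91% − 0.22 × 6.8000% = 4.4140%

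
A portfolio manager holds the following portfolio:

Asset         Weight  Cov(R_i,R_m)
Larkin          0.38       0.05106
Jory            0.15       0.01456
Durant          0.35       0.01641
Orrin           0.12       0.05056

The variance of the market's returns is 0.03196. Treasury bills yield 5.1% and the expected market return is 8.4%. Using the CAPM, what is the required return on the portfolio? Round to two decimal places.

8.55%

β_Larkin = 0.05106 / 0.03196 = 1.5976
β_Jory = 0.01456 / 0.03196 = 0.4556
β_Durant = 0.01641 / 0.03196 = 0.5135
β_Orrin = 0.05056 / 0.03196 = 1.5820
β_P = Σ w_i β_i = 0.38×1.5976 + 0.15×0.4556 + 0.35×0.5135 + 0.12×1.5820 = 1.0450
MRP = 8.4% − 5.1% = 3.30%
E(R_P) = R_f + β_P × MRP = 5.1% + 1.0450 × 3.3% = 8.55%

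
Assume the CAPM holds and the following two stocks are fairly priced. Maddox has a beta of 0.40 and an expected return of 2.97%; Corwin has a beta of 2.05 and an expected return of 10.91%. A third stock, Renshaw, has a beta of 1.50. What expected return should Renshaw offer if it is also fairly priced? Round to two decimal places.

8.26%

MRP (SML slope) = (10.91% − 2.97%) / (2.05 − 0.40) = 7.94% / 1.65 = 4.8121%
R_f (intercept) = 2.97% − 0.40 × 4.8121% = 1.0452%
E(R_Renshaw) = R_f + β × MRP = 1.0452% + 1.50 × 4.8121% = 8.26%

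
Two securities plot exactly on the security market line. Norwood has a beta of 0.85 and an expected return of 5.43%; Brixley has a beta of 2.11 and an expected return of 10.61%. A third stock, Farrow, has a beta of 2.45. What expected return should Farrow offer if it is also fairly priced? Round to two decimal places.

12.01%

MRP (SML slope) = (10.61% − 5.43%) / (2.11 − 0.85) = 5.18% / 1.26 = 4.1111%
R_f (intercept) = 5.43% − 0.85 × 4.1111% = 1.9356%
E(R_Farrow) = R_f + β × MRP = 1.9356% + 2.45 × 4.1111% = 12.01%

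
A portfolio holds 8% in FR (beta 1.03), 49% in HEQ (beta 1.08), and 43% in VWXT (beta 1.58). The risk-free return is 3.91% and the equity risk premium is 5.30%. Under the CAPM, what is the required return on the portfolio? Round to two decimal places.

β_P = Σ w_i β_i = 0.08×1.03 + 0.49×1.08 + 0.43×1.58 = 1.2910
E(R_P) = R_f + β_P × MRP = 3.91% + 1.2910 × 5.30% = 10.75%

10.75%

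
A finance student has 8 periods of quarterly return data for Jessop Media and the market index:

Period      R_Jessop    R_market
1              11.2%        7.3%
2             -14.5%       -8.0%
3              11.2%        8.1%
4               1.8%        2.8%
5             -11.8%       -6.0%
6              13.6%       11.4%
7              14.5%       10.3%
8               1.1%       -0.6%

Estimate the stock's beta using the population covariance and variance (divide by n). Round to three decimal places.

1.520

Mean R_i = (11.2 − 14.5 + 11.2 + 1.8 − 11.8 + 13.6 + 14.5 + 1.1) / 8 = 3.3875%
Mean R_m = (7.3 − 8.0 + 8.1 + 2.8 − 6.0 + 11.4 + 10.3 − 0.6) / 8 = 3.1625%
Σ(R_i − R̄_i)(R_m − R̄_m) = 582.3463  ⇒  Cov = 582.3463 / 8 = 72.7933
Σ(R_m − R̄_m)² = 383.1388  ⇒  Var(R_m) = 383.1388 / 8 = 47.8924
β = Cov / Var(R_m) = 72.7933 / 47.8924 = 1.5199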